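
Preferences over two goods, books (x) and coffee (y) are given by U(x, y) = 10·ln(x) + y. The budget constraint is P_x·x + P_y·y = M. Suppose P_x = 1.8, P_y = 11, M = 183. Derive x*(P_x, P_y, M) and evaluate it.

x* = 61.1111

MU_x = 10/x, MU_y = 1. Tangency: 10/x = P_x/P_y.
So x*(P_x,P_y) = 10·P_y/P_x, independent of income; and y* = (M − 10·P_y)/P_y.
At the given prices: x* = 10·11/1.8 = 61.1111.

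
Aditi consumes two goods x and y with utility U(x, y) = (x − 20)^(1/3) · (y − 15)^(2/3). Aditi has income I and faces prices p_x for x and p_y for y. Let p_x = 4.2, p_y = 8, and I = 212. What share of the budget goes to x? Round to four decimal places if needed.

After buying the subsistence bundle (20, 15), a share 1/3 of the remaining income goes to x: x* = 20 + 1/3·(I − 20p_x − 15p_y)/p_x.
Discretionary income = 212 − 20·4.2 − 15·8 = 8; x* = 20 + 1/3·8/4.2 = 20.6349; y* = 15 + 2/3·8/8 = 15.6667.
Expenditure on x: 4.2·20.6349 = 86.6667; share = 0.4088.

share on x = 0.4088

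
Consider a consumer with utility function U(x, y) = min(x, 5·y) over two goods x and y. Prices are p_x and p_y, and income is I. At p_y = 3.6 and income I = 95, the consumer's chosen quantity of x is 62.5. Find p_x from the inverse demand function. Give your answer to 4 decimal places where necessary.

p_x = 0.8

Leontief preferences: the optimum is at the kink where x/5 = y/1, i.e. y = (1/5)·x.
Budget: p_x·x + p_y·(1/5)·x = I, so (5·p_x + p_y)·x = 5·I.
Demand: x*(p_x,p_y,I) = 5·I/(5·p_x + p_y), y* = I/(5·p_x + p_y).
Set x* = 62.5 in the demand function and solve for p_x: p_x = 0.8.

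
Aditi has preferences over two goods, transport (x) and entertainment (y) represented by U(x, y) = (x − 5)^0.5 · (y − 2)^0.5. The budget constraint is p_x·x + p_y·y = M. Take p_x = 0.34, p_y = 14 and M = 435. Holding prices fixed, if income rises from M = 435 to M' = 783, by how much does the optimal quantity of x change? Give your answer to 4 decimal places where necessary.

Δx* = 511.7647

MRS = (y−2)/(x−5). Tangency with p_x/p_y gives y−2 = (p_x/p_y)·(x−5).
After buying the subsistence bundle (5, 2), a share 0.5 of the remaining income goes to x: x* = 5 + 0.5·(M − 5p_x − 2p_y)/p_x.
Discretionary income = 435 − 5·0.34 − 2·14 = 405.3; x* = 5 + 0.5·405.3/0.34 = 601.0294.
At M' = 783: x* = 1112.7941. Change: 1112.7941 − 601.0294 = 511.7647.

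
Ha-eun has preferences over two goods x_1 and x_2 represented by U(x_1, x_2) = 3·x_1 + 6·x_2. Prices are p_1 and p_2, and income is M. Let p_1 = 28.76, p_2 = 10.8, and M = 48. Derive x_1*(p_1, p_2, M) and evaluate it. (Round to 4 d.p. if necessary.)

Linear utility — the consumer picks whichever good has higher MU/price: 3/28.76 = 0.1043 vs 6/10.8 = 0.5556.
x_2 gives more utility per dollar, so spend all income on x_2: x_2* = M/p_2, x_1* = 0.
Numerically: x_1* = 0, x_2* = 4.4444.

x_1* = 0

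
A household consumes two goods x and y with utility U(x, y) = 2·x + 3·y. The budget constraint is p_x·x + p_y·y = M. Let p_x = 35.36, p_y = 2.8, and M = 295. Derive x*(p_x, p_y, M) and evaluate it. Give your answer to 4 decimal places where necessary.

Linear utility — the consumer picks whichever good has higher MU/price: 2/35.36 = 0.0566 vs 3/2.8 = 1.0714.
y gives more utility per dollar, so spend all income on y: y* = M/p_y, x* = 0.
Numerically: x* = 0, y* = 105.3571.

x* = 0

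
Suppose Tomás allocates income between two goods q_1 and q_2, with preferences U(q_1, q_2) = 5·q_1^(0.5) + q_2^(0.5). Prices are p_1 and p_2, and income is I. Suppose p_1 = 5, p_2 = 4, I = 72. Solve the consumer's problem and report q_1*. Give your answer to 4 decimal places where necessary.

From the CES first-order condition, 5·(q_2/q_1)^(0.5) = p_1/p_2.
Solve for the ratio: q_2/q_1 = [(1/5)·p_1/p_2]^(2).
Substitute q_2 = (q_2/q_1)·q_1 into the budget: q_1* = I/(p_1 + p_2·(q_2/q_1)).
Numerically q_2/q_1 = 0.0625, so q_1* = 72/(5 + 4·0.0625) = 13.7143.

q_1* = 13.7143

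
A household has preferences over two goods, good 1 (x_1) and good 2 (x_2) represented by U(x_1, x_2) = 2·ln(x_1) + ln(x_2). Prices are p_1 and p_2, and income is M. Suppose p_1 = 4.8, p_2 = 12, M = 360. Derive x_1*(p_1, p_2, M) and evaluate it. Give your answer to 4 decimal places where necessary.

Tangency: MRS = 2·x_2/x_1 = p_1/p_2.
So 2·p_2·x_2 = p_1·x_1; combined with the budget, a share 2/3 of income goes to x_1.
Demand: x_1*(p_1,p_2,M) = 2/3·M/p_1 and x_2* = 1/3·M/p_2.
At p_1=4.8, p_2=12, M=360: x_1* = 2/3·360/4.8 = 50.

x_1* = 50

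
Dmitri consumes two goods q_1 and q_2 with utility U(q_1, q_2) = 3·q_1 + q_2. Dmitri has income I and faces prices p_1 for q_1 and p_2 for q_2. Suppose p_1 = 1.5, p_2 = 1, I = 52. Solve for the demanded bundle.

Numerically: q_1* = 34.6667, q_2* = 0.

q_1* = 34.6667, q_2* = 0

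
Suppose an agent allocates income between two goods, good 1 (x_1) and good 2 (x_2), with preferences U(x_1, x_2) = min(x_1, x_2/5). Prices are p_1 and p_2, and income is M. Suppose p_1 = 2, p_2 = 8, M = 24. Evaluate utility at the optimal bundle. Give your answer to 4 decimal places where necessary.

With perfect complements, no substitution: consume in ratio x_1:x_2 = 1:5.
Budget: p_1·x_1 + p_2·5·x_1 = M, so (p_1 + 5·p_2)·x_1 = M.
Demand: x_1*(p_1,p_2,M) = M/(p_1 + 5·p_2), x_2* = 5·M/(p_1 + 5·p_2).
Here 2 + 5·8 = 42, giving x_1* = 0.5714 and x_2* = 2.8571.
Utility at the optimum: U(0.5714, 2.8571) = 0.5714.

V = 0.5714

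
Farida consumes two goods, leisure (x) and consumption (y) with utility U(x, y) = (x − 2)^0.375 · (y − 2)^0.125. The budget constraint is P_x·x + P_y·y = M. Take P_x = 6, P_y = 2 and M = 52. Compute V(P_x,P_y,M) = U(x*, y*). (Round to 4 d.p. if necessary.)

After buying the subsistence bundle (2, 2), a share 0.75 of the remaining income goes to x: x* = 2 + 0.75·(M − 2P_x − 2P_y)/P_x.
Discretionary income = 52 − 2·6 − 2·2 = 36; x* = 2 + 0.75·36/6 = 6.5; y* = 2 + 0.25·36/2 = 6.5.
Utility at the optimum: U(6.5, 6.5) = 2.1213.

V = 2.1213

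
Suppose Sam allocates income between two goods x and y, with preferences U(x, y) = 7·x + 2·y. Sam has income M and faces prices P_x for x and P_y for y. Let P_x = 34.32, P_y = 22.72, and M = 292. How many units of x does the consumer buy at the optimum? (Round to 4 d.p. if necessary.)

x* = 8.5082

Linear utility — the consumer picks whichever good has higher MU/price: 7/34.32 = 0.204 vs 2/22.72 = 0.088.
x gives more utility per dollar, so spend all income on x: x* = M/P_x, y* = 0.
Numerically: x* = 8.5082, y* = 0.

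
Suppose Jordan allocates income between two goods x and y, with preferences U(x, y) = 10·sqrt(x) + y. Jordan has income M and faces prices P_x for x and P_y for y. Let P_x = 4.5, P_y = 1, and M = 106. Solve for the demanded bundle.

x* = 1.2346, y* = 100.4444

Utility is quasi-linear in y; the FOC for x is 5/√x = P_x/P_y.
Solve: √x = 5·P_y/P_x, so x*(P_x,P_y) = (5·P_y/P_x)², and y* = (M − P_x·x*)/P_y.
Plugging in: x* = (5·1/4.5)² = 1.2346, y* = 100.4444.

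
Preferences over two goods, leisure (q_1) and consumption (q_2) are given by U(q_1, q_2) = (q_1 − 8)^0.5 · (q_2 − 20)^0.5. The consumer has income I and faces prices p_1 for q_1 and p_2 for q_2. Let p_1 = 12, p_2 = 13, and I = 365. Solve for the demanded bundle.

q_1* = 8.375, q_2* = 20.3462

Discretionary income = 365 − 8·12 − 20·13 = 9; q_1* = 8 + 0.5·9/12 = 8.375; q_2* = 20 + 0.5·9/13 = 20.3462.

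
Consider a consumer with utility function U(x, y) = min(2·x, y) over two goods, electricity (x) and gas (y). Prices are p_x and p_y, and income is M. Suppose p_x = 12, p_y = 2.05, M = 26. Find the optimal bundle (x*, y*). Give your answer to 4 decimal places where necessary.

Leontief preferences: the optimum is at the kink where x/1 = y/2, i.e. y = 2·x.
Budget: p_x·x + p_y·2·x = M, so (p_x + 2·p_y)·x = M.
Demand: x*(p_x,p_y,M) = M/(p_x + 2·p_y), y* = 2·M/(p_x + 2·p_y).
Here 12 + 2·2.05 = 16.1, giving x* = 1.6149 and y* = 3.2298.

x* = 1.6149, y* = 3.2298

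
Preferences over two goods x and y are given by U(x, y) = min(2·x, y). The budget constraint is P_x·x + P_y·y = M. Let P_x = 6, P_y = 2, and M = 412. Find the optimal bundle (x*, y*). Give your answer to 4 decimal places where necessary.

Leontief preferences: the optimum is at the kink where x/1 = y/2, i.e. y = 2·x.
Budget: P_x·x + P_y·2·x = M, so (P_x + 2·P_y)·x = M.
Demand: x*(P_x,P_y,M) = M/(P_x + 2·P_y), y* = 2·M/(P_x + 2·P_y).
Here 6 + 2·2 = 10, giving x* = 41.2 and y* = 82.4.

x* = 41.2, y* = 82.4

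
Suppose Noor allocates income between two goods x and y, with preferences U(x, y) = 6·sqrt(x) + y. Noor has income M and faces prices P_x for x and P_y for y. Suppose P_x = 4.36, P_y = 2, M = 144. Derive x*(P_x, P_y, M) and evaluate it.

x* = 1.8938

Plugging in: x* = (3·2/4.36)² = 1.8938.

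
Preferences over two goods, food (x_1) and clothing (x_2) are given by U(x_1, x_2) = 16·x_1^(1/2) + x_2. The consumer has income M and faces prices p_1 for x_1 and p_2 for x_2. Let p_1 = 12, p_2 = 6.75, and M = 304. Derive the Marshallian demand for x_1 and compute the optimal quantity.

MU_x_1 = 8/√x_1, MU_x_2 = 1. Tangency: 8/√x_1 = p_1/p_2.
Thus x_1* = (8·p_2/p_1)² — independent of M — with the rest of income spent on x_2.
Plugging in: x_1* = (8·6.75/12)² = 20.25.

x_1* = 20.25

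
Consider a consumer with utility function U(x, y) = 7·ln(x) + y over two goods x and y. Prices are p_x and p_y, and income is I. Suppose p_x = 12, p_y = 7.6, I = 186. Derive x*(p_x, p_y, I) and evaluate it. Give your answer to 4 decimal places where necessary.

Set MRS = p_x/p_y: (7/x)/1 = p_x/p_y.
So x*(p_x,p_y) = 7·p_y/p_x, independent of income; and y* = (I − 7·p_y)/p_y.
At the given prices: x* = 7·7.6/12 = 4.4333.

x* = 4.4333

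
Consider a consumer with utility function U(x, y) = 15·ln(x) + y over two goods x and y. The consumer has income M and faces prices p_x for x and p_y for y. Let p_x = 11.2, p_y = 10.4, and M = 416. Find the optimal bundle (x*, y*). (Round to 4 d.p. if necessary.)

x* = 13.9286, y* = 25

Set MRS = p_x/p_y: (15/x)/1 = p_x/p_y.
So x*(p_x,p_y) = 15·p_y/p_x, independent of income; and y* = (M − 15·p_y)/p_y.
At the given prices: x* = 15·10.4/11.2 = 13.9286, and y* = 25.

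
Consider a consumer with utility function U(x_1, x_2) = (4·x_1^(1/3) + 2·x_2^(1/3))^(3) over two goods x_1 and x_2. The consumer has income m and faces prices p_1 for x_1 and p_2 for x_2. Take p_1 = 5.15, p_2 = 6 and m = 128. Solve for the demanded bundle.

From the CES first-order condition, 2·(x_2/x_1)^(2/3) = p_1/p_2.
Solve for the ratio: x_2/x_1 = [(1/2)·p_1/p_2]^(1.5).
With the ratio pinned down, the budget gives x_1* = m/(p_1 + p_2·(x_2/x_1)) and x_2* = (x_2/x_1)·x_1*.
Numerically x_2/x_1 = 0.281151, so x_1* = 128/(5.15 + 6·0.281151) = 18.7219 and x_2* = 0.281151·18.7219 = 5.2637.

x_1* = 18.7219, x_2* = 5.2637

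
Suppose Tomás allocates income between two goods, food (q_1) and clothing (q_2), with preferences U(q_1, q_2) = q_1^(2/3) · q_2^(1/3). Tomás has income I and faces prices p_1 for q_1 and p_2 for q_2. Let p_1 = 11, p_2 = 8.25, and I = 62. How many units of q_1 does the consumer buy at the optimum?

q_1* = 3.7576

The MRS is 2·q_2/q_1. Set MRS = p_1/p_2.
So 2/3·p_2·q_2 = 1/3·p_1·q_1; combined with the budget, a share 2/3 of income goes to q_1.
Demand: q_1*(p_1,p_2,I) = 2/3·I/p_1 and q_2* = 1/3·I/p_2.
At p_1=11, p_2=8.25, I=62: q_1* = 2/3·62/11 = 3.7576.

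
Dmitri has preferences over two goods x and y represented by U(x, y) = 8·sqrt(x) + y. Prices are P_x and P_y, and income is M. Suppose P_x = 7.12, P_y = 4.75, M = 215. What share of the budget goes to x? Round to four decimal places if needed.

share on x = 0.2358

Set MRS = P_x/P_y: 4·x^(−1/2) = P_x/P_y.
Solve: √x = 4·P_y/P_x, so x*(P_x,P_y) = (4·P_y/P_x)², and y* = (M − P_x·x*)/P_y.
Plugging in: x* = (4·4.75/7.12)² = 7.1211, y* = 34.589.
Expenditure on x: 7.12·7.1211 = 50.7022; share = 0.2358.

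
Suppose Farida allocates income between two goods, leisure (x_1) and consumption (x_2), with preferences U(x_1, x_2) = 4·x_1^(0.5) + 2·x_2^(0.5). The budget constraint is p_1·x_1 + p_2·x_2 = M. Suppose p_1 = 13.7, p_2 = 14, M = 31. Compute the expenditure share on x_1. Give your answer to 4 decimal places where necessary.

share on x_1 = 0.8034

Substitute x_2 = (x_2/x_1)·x_1 into the budget: x_1* = M/(p_1 + p_2·(x_2/x_1)).
Numerically x_2/x_1 = 0.239401, so x_1* = 31/(13.7 + 14·0.239401) = 1.818 and x_2* = 0.239401·1.818 = 0.4352.
Expenditure on x_1: 13.7·1.818 = 24.9067; share = 0.8034.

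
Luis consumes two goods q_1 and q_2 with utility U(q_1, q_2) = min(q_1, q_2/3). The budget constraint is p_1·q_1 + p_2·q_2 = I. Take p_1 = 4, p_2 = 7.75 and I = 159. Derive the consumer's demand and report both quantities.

q_1* = 5.8349, q_2* = 17.5046

Leontief preferences: the optimum is at the kink where q_1/1 = q_2/3, i.e. q_2 = 3·q_1.
Budget: p_1·q_1 + p_2·3·q_1 = I, so (p_1 + 3·p_2)·q_1 = I.
Demand: q_1*(p_1,p_2,I) = I/(p_1 + 3·p_2), q_2* = 3·I/(p_1 + 3·p_2).
Here 4 + 3·7.75 = 27.25, giving q_1* = 5.8349 and q_2* = 17.5046.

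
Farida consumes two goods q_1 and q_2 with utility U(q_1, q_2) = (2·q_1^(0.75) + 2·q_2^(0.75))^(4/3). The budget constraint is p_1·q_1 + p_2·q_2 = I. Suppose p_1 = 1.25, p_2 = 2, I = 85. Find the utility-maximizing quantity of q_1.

MRS = MU_q_1/MU_q_2 = (q_2/q_1)^(0.25). Set equal to p_1/p_2.
Solve for the ratio: q_2/q_1 = [p_1/p_2]^(4).
With the ratio pinned down, the budget gives q_1* = I/(p_1 + p_2·(q_2/q_1)) and q_2* = (q_2/q_1)·q_1*.
Numerically q_2/q_1 = 0.152588, so q_1* = 85/(1.25 + 2·0.152588) = 54.6562.

q_1* = 54.6562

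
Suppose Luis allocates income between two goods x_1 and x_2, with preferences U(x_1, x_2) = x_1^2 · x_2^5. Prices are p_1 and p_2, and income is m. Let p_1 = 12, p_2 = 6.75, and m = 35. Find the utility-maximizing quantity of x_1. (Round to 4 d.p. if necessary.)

x_1* = 0.8333

MU_x_1/MU_x_2 = (2·x_2)/(5·x_1); tangency sets this equal to p_1/p_2.
So 2·p_2·x_2 = 5·p_1·x_1; combined with the budget, a share 2/7 of income goes to x_1.
Demand: x_1*(p_1,p_2,m) = 2/7·m/p_1 and x_2* = 5/7·m/p_2.
At p_1=12, p_2=6.75, m=35: x_1* = 2/7·35/12 = 0.8333.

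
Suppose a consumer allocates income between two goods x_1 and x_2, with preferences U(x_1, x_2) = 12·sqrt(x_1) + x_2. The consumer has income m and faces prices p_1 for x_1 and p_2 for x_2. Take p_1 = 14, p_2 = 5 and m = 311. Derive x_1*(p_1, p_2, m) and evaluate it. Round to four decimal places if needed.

Utility is quasi-linear in x_2; the FOC for x_1 is 6/√x_1 = p_1/p_2.
Solve: √x_1 = 6·p_2/p_1, so x_1*(p_1,p_2) = (6·p_2/p_1)², and x_2* = (m − p_1·x_1*)/p_2.
Plugging in: x_1* = (6·5/14)² = 4.5918.

x_1* = 4.5918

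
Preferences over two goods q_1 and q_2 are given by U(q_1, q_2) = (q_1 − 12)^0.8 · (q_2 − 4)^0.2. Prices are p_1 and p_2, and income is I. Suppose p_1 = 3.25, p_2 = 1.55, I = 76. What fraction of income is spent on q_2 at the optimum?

share on q_2 = 0.1626

Let q_1' = q_1−12, q_2' = q_2−4. MRS = 4·q_2'/q_1' = p_1/p_2.
After buying the subsistence bundle (12, 4), a share 0.8 of the remaining income goes to q_1: q_1* = 12 + 0.8·(I − 12p_1 − 4p_2)/p_1.
Discretionary income = 76 − 12·3.25 − 4·1.55 = 30.8; q_1* = 12 + 0.8·30.8/3.25 = 19.5815; q_2* = 4 + 0.2·30.8/1.55 = 7.9742.
Expenditure on q_2: 1.55·7.9742 = 12.36; share = 0.1626.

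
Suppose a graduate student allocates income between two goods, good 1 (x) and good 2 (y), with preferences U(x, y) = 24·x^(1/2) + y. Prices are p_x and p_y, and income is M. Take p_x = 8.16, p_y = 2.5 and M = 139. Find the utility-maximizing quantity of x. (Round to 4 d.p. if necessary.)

MU_x = 12/√x, MU_y = 1. Tangency: 12/√x = p_x/p_y.
Thus x* = (12·p_y/p_x)² — independent of M — with the rest of income spent on y.
Plugging in: x* = (12·2.5/8.16)² = 13.5164.

x* = 13.5164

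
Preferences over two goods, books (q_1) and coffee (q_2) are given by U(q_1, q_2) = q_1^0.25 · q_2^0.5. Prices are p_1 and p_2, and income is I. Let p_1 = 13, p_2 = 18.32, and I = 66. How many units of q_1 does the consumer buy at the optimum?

q_1* = 1.6923

Demand: q_1*(p_1,p_2,I) = 1/3·I/p_1 and q_2* = 2/3·I/p_2.
At p_1=13, p_2=18.32, I=66: q_1* = 1/3·66/13 = 1.6923.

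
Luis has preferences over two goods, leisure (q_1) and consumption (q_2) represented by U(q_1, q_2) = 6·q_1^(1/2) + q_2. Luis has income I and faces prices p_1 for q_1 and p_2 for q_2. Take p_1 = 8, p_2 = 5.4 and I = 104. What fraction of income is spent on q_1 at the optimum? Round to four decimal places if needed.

share on q_1 = 0.3154

Utility is quasi-linear in q_2; the FOC for q_1 is 3/√q_1 = p_1/p_2.
Thus q_1* = (3·p_2/p_1)² — independent of I — with the rest of income spent on q_2.
Plugging in: q_1* = (3·5.4/8)² = 4.1006, q_2* = 13.1843.
Expenditure on q_1: 8·4.1006 = 32.805; share = 0.3154.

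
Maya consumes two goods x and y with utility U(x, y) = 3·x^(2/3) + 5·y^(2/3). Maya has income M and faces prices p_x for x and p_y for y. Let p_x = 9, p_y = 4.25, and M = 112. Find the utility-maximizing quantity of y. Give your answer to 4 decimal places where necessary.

Numerically y/x = 43.964991, so x* = 112/(9 + 4.25·43.964991) = 0.5719 and y* = 43.964991·0.5719 = 25.1419.

y* = 25.1419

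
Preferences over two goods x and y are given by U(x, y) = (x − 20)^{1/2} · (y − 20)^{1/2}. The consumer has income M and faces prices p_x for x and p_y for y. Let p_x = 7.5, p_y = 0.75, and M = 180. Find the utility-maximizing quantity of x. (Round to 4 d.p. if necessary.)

x* = 21

Discretionary income = 180 − 20·7.5 − 20·0.75 = 15; x* = 20 + 0.5·15/7.5 = 21.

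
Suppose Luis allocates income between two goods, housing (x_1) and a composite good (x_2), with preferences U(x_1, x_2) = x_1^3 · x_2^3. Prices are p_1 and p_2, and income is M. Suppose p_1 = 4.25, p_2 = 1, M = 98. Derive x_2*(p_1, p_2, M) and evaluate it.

x_2* = 49

MU_x_1/MU_x_2 = (3·x_2)/(3·x_1); tangency sets this equal to p_1/p_2.
Rearranging, p_2·x_2 = p_1·x_1. Substituting into the budget gives p_1·x_1·(1 + 1) = M.
Demand: x_1*(p_1,p_2,M) = 0.5·M/p_1 and x_2* = 0.5·M/p_2.
At p_1=4.25, p_2=1, M=98: x_2* = 0.5·98/1 = 49.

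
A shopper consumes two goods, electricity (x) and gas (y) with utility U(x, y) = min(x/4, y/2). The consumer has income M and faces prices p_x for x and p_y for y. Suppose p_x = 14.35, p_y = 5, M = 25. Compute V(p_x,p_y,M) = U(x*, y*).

V = 0.3709

Leontief preferences: the optimum is at the kink where x/4 = y/2, i.e. y = (1/2)·x.
Budget: p_x·x + p_y·(1/2)·x = M, so (4·p_x + 2·p_y)·x = 4·M.
Demand: x*(p_x,p_y,M) = 4·M/(4·p_x + 2·p_y), y* = 2·M/(4·p_x + 2·p_y).
Here 4·14.35 + 2·5 = 67.4, giving x* = 1.4837 and y* = 0.7418.
Utility at the optimum: U(1.4837, 0.7418) = 0.3709.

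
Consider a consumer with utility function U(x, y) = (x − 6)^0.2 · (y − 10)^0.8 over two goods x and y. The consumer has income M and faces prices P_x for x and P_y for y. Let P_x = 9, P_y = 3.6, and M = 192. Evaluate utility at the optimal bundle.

Let x' = x−6, y' = y−10. MRS = (1/4)·y'/x' = P_x/P_y.
Substituting into the budget: x* = 6 + 0.2·(M − 6·P_x − 10·P_y)/P_x, and y* = 10 + 0.8·(…)/P_y.
Discretionary income = 192 − 6·9 − 10·3.6 = 102; x* = 6 + 0.2·102/9 = 8.2667; y* = 10 + 0.8·102/3.6 = 32.6667.
Utility at the optimum: U(8.2667, 32.6667) = 14.3017.

V = 14.3017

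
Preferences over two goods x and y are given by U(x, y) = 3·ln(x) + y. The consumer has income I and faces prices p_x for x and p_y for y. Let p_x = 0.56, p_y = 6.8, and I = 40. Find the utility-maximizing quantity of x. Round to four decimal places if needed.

x* = 36.4286

MU_x = 3/x, MU_y = 1. Tangency: 3/x = p_x/p_y.
So x*(p_x,p_y) = 3·p_y/p_x, independent of income; and y* = (I − 3·p_y)/p_y.
At the given prices: x* = 3·6.8/0.56 = 36.4286.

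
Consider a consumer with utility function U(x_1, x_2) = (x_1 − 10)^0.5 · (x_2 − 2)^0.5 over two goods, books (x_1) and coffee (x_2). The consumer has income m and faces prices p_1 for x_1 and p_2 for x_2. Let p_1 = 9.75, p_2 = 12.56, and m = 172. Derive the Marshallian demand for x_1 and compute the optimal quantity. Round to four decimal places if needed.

MRS = (x_2−2)/(x_1−10). Tangency with p_1/p_2 gives x_2−2 = (p_1/p_2)·(x_1−10).
After buying the subsistence bundle (10, 2), a share 0.5 of the remaining income goes to x_1: x_1* = 10 + 0.5·(m − 10p_1 − 2p_2)/p_1.
Discretionary income = 172 − 10·9.75 − 2·12.56 = 49.38; x_1* = 10 + 0.5·49.38/9.75 = 12.5323.

x_1* = 12.5323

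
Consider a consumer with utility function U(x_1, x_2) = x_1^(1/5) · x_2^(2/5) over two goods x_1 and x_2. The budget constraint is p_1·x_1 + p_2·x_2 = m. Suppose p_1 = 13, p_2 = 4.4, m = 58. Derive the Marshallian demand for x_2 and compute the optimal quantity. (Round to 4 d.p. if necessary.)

The MRS is (1/2)·x_2/x_1. Set MRS = p_1/p_2.
So 0.2·p_2·x_2 = 0.4·p_1·x_1; combined with the budget, a share 1/3 of income goes to x_1.
Demand: x_1*(p_1,p_2,m) = 1/3·m/p_1 and x_2* = 2/3·m/p_2.
At p_1=13, p_2=4.4, m=58: x_2* = 2/3·58/4.4 = 8.7879.

x_2* = 8.7879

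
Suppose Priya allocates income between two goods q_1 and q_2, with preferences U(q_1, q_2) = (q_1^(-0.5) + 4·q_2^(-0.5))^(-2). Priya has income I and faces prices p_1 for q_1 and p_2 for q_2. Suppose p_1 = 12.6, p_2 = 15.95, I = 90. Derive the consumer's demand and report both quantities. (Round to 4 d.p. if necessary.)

q_1* = 1.9171, q_2* = 4.1282

MU_q_1 ∝ q_1^(-1.5), MU_q_2 ∝ 4·q_2^(-1.5), so MRS = (1/4)·(q_2/q_1)^(1.5) = p_1/p_2.
Solve for the ratio: q_2/q_1 = [4·p_1/p_2]^(2/3).
With the ratio pinned down, the budget gives q_1* = I/(p_1 + p_2·(q_2/q_1)) and q_2* = (q_2/q_1)·q_1*.
Numerically q_2/q_1 = 2.153343, so q_1* = 90/(12.6 + 15.95·2.153343) = 1.9171 and q_2* = 2.153343·1.9171 = 4.1282.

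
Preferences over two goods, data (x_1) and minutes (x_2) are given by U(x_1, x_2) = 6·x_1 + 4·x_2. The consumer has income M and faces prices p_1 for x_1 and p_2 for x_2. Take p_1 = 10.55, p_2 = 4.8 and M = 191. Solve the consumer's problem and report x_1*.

x_1* = 0

Perfect substitutes: compare marginal utility per dollar. 6/p_1 vs 4/p_2 → 0.5687 vs 0.8333.
x_2 gives more utility per dollar, so spend all income on x_2: x_2* = M/p_2, x_1* = 0.
Numerically: x_1* = 0, x_2* = 39.7917.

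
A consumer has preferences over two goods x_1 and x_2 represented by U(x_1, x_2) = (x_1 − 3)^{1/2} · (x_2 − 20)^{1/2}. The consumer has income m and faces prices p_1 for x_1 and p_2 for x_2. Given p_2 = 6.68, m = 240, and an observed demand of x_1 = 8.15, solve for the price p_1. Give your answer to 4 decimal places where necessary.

Let x_1' = x_1−3, x_2' = x_2−20. MRS = x_2'/x_1' = p_1/p_2.
After buying the subsistence bundle (3, 20), a share 0.5 of the remaining income goes to x_1: x_1* = 3 + 0.5·(m − 3p_1 − 20p_2)/p_1.
Set x_1* = 8.15 in the demand function and solve for p_1: p_1 = 8.

p_1 = 8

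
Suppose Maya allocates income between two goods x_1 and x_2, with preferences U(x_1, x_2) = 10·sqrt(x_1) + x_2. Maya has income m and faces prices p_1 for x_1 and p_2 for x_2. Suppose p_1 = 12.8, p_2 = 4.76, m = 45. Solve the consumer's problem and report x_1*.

Solve: √x_1 = 5·p_2/p_1, so x_1*(p_1,p_2) = (5·p_2/p_1)², and x_2* = (m − p_1·x_1*)/p_2.
Plugging in: x_1* = (5·4.76/12.8)² = 3.4573.

x_1* = 3.4573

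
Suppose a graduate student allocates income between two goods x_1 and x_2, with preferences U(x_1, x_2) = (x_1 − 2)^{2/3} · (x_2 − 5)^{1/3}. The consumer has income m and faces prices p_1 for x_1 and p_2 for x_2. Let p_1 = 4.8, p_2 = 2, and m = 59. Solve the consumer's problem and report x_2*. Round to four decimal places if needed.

x_2* = 11.5667

MRS = 2·(x_2−5)/(x_1−2). Tangency with p_1/p_2 gives x_2−5 = (1/2)·(p_1/p_2)·(x_1−2).
Substituting into the budget: x_1* = 2 + 2/3·(m − 2·p_1 − 5·p_2)/p_1, and x_2* = 5 + 1/3·(…)/p_2.
Discretionary income = 59 − 2·4.8 − 5·2 = 39.4; x_2* = 5 + 1/3·39.4/2 = 11.5667.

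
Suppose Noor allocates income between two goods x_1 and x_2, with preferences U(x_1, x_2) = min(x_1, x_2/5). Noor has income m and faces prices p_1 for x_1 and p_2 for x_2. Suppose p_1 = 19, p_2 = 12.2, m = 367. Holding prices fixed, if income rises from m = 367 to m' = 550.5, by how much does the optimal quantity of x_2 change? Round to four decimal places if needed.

Δx_2* = 11.4688

Leontief preferences: the optimum is at the kink where x_1/1 = x_2/5, i.e. x_2 = 5·x_1.
Budget: p_1·x_1 + p_2·5·x_1 = m, so (p_1 + 5·p_2)·x_1 = m.
Demand: x_1*(p_1,p_2,m) = m/(p_1 + 5·p_2), x_2* = 5·m/(p_1 + 5·p_2).
Here 19 + 5·12.2 = 80, giving x_2* = 22.9375.
At m' = 550.5: x_2* = 34.4062. Change: 34.4062 − 22.9375 = 11.4688.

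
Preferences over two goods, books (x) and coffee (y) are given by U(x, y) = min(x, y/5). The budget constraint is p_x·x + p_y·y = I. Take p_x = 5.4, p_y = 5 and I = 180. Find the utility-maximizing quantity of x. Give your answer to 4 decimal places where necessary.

x* = 5.9211

With perfect complements, no substitution: consume in ratio x:y = 1:5.
Budget: p_x·x + p_y·5·x = I, so (p_x + 5·p_y)·x = I.
Demand: x*(p_x,p_y,I) = I/(p_x + 5·p_y), y* = 5·I/(p_x + 5·p_y).
Here 5.4 + 5·5 = 30.4, giving x* = 5.9211.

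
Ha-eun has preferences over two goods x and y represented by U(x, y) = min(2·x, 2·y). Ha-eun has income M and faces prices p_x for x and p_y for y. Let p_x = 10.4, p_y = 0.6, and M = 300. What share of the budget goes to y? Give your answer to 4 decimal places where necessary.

Leontief preferences: the optimum is at the kink where x/2 = y/2, i.e. y = x.
Budget: p_x·x + p_y·x = M, so (2·p_x + 2·p_y)·x = 2·M.
Demand: x*(p_x,p_y,M) = 2·M/(2·p_x + 2·p_y), y* = 2·M/(2·p_x + 2·p_y).
Here 2·10.4 + 2·0.6 = 22, giving x* = 27.2727 and y* = 27.2727.
Expenditure on y: 0.6·27.2727 = 16.3636; share = 0.0545.

share on y = 0.0545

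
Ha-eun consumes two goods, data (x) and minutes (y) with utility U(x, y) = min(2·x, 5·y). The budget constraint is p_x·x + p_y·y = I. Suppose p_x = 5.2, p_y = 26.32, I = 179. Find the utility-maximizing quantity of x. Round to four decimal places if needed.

x* = 11.381

Leontief preferences: the optimum is at the kink where x/5 = y/2, i.e. y = (2/5)·x.
Budget: p_x·x + p_y·(2/5)·x = I, so (5·p_x + 2·p_y)·x = 5·I.
Demand: x*(p_x,p_y,I) = 5·I/(5·p_x + 2·p_y), y* = 2·I/(5·p_x + 2·p_y).
Here 5·5.2 + 2·26.32 = 78.64, giving x* = 11.381.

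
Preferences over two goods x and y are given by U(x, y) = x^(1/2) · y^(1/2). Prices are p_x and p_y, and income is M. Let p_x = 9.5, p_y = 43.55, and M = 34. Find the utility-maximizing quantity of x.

x* = 1.7895

Tangency: MRS = y/x = p_x/p_y.
Rearranging, p_y·y = p_x·x. Substituting into the budget gives p_x·x·(1 + 1) = M.
Demand: x*(p_x,p_y,M) = 0.5·M/p_x and y* = 0.5·M/p_y.
At p_x=9.5, p_y=43.55, M=34: x* = 0.5·34/9.5 = 1.7895.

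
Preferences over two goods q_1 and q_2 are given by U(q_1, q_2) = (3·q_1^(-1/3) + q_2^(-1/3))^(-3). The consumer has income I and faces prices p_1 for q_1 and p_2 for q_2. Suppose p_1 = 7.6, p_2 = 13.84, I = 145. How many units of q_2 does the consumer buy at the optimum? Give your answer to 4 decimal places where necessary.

MRS = MU_q_1/MU_q_2 = 3·(q_2/q_1)^(4/3). Set equal to p_1/p_2.
Hence q_2/q_1 = ((1/3)·p_1/p_2)^(1/(4/3)), i.e. raised to the 0.75 power.
With the ratio pinned down, the budget gives q_1* = I/(p_1 + p_2·(q_2/q_1)) and q_2* = (q_2/q_1)·q_1*.
Numerically q_2/q_1 = 0.279845, so q_1* = 145/(7.6 + 13.84·0.279845) = 12.6383 and q_2* = 0.279845·12.6383 = 3.5368.

q_2* = 3.5368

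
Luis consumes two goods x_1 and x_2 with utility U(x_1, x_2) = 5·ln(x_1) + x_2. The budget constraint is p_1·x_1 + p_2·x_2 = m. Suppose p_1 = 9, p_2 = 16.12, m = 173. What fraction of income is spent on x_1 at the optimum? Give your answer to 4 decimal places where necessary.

share on x_1 = 0.4659

MU_x_1 = 5/x_1, MU_x_2 = 1. Tangency: 5/x_1 = p_1/p_2.
So x_1*(p_1,p_2) = 5·p_2/p_1, independent of income; and x_2* = (m − 5·p_2)/p_2.
At the given prices: x_1* = 5·16.12/9 = 8.9556, and x_2* = 5.732.
Expenditure on x_1: 9·8.9556 = 80.6; share = 0.4659.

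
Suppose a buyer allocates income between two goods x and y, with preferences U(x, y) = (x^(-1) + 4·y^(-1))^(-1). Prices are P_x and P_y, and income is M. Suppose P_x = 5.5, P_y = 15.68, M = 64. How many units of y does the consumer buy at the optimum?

y* = 3.1491

From the CES first-order condition, (1/4)·(y/x)^(2) = P_x/P_y.
Hence y/x = (4·P_x/P_y)^(1/(2)), i.e. raised to the 0.5 power.
Substitute y = (y/x)·x into the budget: x* = M/(P_x + P_y·(y/x)).
Numerically y/x = 1.184509, so x* = 64/(5.5 + 15.68·1.184509) = 2.6586 and y* = 1.184509·2.6586 = 3.1491.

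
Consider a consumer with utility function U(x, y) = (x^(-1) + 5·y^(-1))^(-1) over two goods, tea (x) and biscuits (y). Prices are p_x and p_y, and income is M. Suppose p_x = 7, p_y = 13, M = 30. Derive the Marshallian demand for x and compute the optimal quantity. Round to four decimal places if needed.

MU_x ∝ x^(-2), MU_y ∝ 5·y^(-2), so MRS = (1/5)·(y/x)^(2) = p_x/p_y.
Hence y/x = (5·p_x/p_y)^(1/(2)), i.e. raised to the 0.5 power.
With the ratio pinned down, the budget gives x* = M/(p_x + p_y·(y/x)) and y* = (y/x)·x*.
Numerically y/x = 1.640825, so x* = 30/(7 + 13·1.640825) = 1.0589.

x* = 1.0589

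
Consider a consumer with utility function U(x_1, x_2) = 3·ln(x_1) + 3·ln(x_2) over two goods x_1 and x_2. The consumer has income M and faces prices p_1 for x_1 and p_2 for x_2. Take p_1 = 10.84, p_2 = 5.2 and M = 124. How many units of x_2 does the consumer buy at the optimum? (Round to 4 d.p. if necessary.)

MU_x_1/MU_x_2 = (3·x_2)/(3·x_1); tangency sets this equal to p_1/p_2.
So 3·p_2·x_2 = 3·p_1·x_1; combined with the budget, a share 0.5 of income goes to x_1.
Demand: x_1*(p_1,p_2,M) = 0.5·M/p_1 and x_2* = 0.5·M/p_2.
At p_1=10.84, p_2=5.2, M=124: x_2* = 0.5·124/5.2 = 11.9231.

x_2* = 11.9231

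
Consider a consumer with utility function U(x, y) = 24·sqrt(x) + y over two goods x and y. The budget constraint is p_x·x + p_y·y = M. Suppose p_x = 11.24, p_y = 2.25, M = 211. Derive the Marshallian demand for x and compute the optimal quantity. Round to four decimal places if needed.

Thus x* = (12·p_y/p_x)² — independent of M — with the rest of income spent on y.
Plugging in: x* = (12·2.25/11.24)² = 5.7703.

x* = 5.7703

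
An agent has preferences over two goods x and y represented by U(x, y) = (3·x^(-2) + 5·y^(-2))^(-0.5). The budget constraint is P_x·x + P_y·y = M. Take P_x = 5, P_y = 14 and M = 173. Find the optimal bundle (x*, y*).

x* = 10.3119, y* = 8.6743

MRS = MU_x/MU_y = (3/5)·(y/x)^(3). Set equal to P_x/P_y.
Hence y/x = ((5/3)·P_x/P_y)^(1/(3)), i.e. raised to the 1/3 power.
Substitute y = (y/x)·x into the budget: x* = M/(P_x + P_y·(y/x)).
Numerically y/x = 0.841195, so x* = 173/(5 + 14·0.841195) = 10.3119 and y* = 0.841195·10.3119 = 8.6743.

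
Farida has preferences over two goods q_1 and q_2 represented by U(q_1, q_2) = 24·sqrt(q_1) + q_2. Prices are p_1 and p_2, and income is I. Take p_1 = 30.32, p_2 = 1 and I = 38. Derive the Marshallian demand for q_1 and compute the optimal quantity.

q_1* = 0.1566

Utility is quasi-linear in q_2; the FOC for q_1 is 12/√q_1 = p_1/p_2.
Solve: √q_1 = 12·p_2/p_1, so q_1*(p_1,p_2) = (12·p_2/p_1)², and q_2* = (I − p_1·q_1*)/p_2.
Plugging in: q_1* = (12·1/30.32)² = 0.1566.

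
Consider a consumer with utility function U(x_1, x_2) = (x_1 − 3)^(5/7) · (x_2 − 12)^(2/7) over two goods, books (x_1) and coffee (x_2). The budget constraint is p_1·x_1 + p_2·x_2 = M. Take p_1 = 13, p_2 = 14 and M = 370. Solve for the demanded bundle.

After buying the subsistence bundle (3, 12), a share 5/7 of the remaining income goes to x_1: x_1* = 3 + 5/7·(M − 3p_1 − 12p_2)/p_1.
Discretionary income = 370 − 3·13 − 12·14 = 163; x_1* = 3 + 5/7·163/13 = 11.956; x_2* = 12 + 2/7·163/14 = 15.3265.

x_1* = 11.956, x_2* = 15.3265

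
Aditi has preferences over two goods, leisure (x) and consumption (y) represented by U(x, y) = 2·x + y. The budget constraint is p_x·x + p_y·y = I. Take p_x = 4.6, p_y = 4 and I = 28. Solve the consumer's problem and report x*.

x* = 6.087

x gives more utility per dollar, so spend all income on x: x* = I/p_x, y* = 0.
Numerically: x* = 6.087, y* = 0.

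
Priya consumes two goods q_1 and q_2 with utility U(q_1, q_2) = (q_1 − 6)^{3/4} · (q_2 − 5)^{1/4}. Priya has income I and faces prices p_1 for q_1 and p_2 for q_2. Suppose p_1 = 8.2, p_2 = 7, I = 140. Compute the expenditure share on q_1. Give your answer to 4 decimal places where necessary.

share on q_1 = 0.6504

Let q_1' = q_1−6, q_2' = q_2−5. MRS = 3·q_2'/q_1' = p_1/p_2.
Substituting into the budget: q_1* = 6 + 0.75·(I − 6·p_1 − 5·p_2)/p_1, and q_2* = 5 + 0.25·(…)/p_2.
Discretionary income = 140 − 6·8.2 − 5·7 = 55.8; q_1* = 6 + 0.75·55.8/8.2 = 11.1037; q_2* = 5 + 0.25·55.8/7 = 6.9929.
Expenditure on q_1: 8.2·11.1037 = 91.05; share = 0.6504.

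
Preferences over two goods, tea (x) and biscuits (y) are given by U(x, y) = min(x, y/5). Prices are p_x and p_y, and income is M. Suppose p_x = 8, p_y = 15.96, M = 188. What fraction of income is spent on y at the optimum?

With perfect complements, no substitution: consume in ratio x:y = 1:5.
Budget: p_x·x + p_y·5·x = M, so (p_x + 5·p_y)·x = M.
Demand: x*(p_x,p_y,M) = M/(p_x + 5·p_y), y* = 5·M/(p_x + 5·p_y).
Here 8 + 5·15.96 = 87.8, giving x* = 2.1412 and y* = 10.7062.
Expenditure on y: 15.96·10.7062 = 170.8702; share = 0.9089.

share on y = 0.9089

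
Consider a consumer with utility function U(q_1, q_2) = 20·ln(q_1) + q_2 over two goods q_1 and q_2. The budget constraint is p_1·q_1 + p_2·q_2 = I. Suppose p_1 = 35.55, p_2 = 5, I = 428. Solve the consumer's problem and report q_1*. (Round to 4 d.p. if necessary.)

MU_q_1 = 20/q_1, MU_q_2 = 1. Tangency: 20/q_1 = p_1/p_2.
So q_1*(p_1,p_2) = 20·p_2/p_1, independent of income; and q_2* = (I − 20·p_2)/p_2.
At the given prices: q_1* = 20·5/35.55 = 2.8129.

q_1* = 2.8129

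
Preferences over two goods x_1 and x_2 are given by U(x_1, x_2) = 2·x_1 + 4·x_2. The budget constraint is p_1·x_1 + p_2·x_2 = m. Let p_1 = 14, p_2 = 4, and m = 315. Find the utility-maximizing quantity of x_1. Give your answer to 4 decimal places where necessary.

Linear utility — the consumer picks whichever good has higher MU/price: 2/14 = 0.1429 vs 4/4 = 1.
x_2 gives more utility per dollar, so spend all income on x_2: x_2* = m/p_2, x_1* = 0.
Numerically: x_1* = 0, x_2* = 78.75.

x_1* = 0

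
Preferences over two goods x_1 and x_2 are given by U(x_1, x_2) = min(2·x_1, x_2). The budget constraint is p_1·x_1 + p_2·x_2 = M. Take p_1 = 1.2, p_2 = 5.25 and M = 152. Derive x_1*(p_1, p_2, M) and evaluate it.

Demand: x_1*(p_1,p_2,M) = M/(p_1 + 2·p_2), x_2* = 2·M/(p_1 + 2·p_2).
Here 1.2 + 2·5.25 = 11.7, giving x_1* = 12.9915.

x_1* = 12.9915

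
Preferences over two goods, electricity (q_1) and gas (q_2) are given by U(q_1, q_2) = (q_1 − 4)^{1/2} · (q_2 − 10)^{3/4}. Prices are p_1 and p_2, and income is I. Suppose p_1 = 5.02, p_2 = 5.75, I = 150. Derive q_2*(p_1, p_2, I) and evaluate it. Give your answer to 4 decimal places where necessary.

q_2* = 17.5569

This is Cobb-Douglas in (q_1−4, q_2−10): tangency gives 0.5·p_2·(q_2−10) = 0.75·p_1·(q_1−4).
Substituting into the budget: q_1* = 4 + 0.4·(I − 4·p_1 − 10·p_2)/p_1, and q_2* = 10 + 0.6·(…)/p_2.
Discretionary income = 150 − 4·5.02 − 10·5.75 = 72.42; q_2* = 10 + 0.6·72.42/5.75 = 17.5569.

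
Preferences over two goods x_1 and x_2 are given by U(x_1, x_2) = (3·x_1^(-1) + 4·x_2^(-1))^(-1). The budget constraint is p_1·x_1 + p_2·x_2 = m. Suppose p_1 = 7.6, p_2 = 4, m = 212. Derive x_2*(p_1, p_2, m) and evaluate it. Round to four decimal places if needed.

x_2* = 24.1597

From the CES first-order condition, (3/4)·(x_2/x_1)^(2) = p_1/p_2.
Solve for the ratio: x_2/x_1 = [(4/3)·p_1/p_2]^(0.5).
Substitute x_2 = (x_2/x_1)·x_1 into the budget: x_1* = m/(p_1 + p_2·(x_2/x_1)).
Numerically x_2/x_1 = 1.591645, so x_1* = 212/(7.6 + 4·1.591645) = 15.1791 and x_2* = 1.591645·15.1791 = 24.1597.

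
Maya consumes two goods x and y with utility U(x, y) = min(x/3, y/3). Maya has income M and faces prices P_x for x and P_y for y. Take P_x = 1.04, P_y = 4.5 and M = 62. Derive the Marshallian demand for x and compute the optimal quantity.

x* = 11.1913

With perfect complements, no substitution: consume in ratio x:y = 3:3.
Budget: P_x·x + P_y·x = M, so (3·P_x + 3·P_y)·x = 3·M.
Demand: x*(P_x,P_y,M) = 3·M/(3·P_x + 3·P_y), y* = 3·M/(3·P_x + 3·P_y).
Here 3·1.04 + 3·4.5 = 16.62, giving x* = 11.1913.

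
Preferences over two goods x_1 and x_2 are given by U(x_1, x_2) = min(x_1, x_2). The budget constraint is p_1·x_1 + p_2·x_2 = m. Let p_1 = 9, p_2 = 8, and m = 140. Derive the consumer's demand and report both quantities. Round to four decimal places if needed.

Leontief preferences: the optimum is at the kink where x_1/1 = x_2/1, i.e. x_2 = x_1.
Budget: p_1·x_1 + p_2·x_1 = m, so (p_1 + p_2)·x_1 = m.
Demand: x_1*(p_1,p_2,m) = m/(p_1 + p_2), x_2* = m/(p_1 + p_2).
Here 9 + 8 = 17, giving x_1* = 8.2353 and x_2* = 8.2353.

x_1* = 8.2353, x_2* = 8.2353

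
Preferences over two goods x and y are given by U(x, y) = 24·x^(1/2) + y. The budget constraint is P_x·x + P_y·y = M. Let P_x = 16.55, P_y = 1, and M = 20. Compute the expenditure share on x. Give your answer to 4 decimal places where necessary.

MU_x = 12/√x, MU_y = 1. Tangency: 12/√x = P_x/P_y.
Solve: √x = 12·P_y/P_x, so x*(P_x,P_y) = (12·P_y/P_x)², and y* = (M − P_x·x*)/P_y.
Plugging in: x* = (12·1/16.55)² = 0.5257, y* = 11.2991.
Expenditure on x: 16.55·0.5257 = 8.7009; share = 0.435.

share on x = 0.435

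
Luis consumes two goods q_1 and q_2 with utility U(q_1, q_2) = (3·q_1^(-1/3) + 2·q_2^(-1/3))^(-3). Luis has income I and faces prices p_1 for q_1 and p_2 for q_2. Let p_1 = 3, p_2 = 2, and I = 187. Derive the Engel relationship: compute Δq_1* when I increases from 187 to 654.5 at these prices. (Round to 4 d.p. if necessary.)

Δq_1* = 93.5

Numerically q_2/q_1 = 1, so q_1* = 187/(3 + 2·1) = 37.4.
At I' = 654.5: q_1* = 130.9. Change: 130.9 − 37.4 = 93.5.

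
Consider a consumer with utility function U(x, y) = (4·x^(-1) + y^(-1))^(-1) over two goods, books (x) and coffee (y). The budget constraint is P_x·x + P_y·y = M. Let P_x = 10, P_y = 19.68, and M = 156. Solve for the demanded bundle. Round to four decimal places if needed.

MRS = MU_x/MU_y = 4·(y/x)^(2). Set equal to P_x/P_y.
Hence y/x = ((1/4)·P_x/P_y)^(1/(2)), i.e. raised to the 0.5 power.
With the ratio pinned down, the budget gives x* = M/(P_x + P_y·(y/x)) and y* = (y/x)·x*.
Numerically y/x = 0.356416, so x* = 156/(10 + 19.68·0.356416) = 9.1688 and y* = 0.356416·9.1688 = 3.2679.

x* = 9.1688, y* = 3.2679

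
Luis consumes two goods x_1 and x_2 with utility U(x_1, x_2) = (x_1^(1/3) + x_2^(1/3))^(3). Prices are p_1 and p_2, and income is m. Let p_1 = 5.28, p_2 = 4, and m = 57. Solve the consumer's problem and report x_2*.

x_2* = 7.6187

Numerically x_2/x_1 = 1.516565, so x_1* = 57/(5.28 + 4·1.516565) = 5.0237 and x_2* = 1.516565·5.0237 = 7.6187.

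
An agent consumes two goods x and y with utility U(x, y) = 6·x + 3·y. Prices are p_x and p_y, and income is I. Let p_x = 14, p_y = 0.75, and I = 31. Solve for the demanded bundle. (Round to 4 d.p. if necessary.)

Linear utility — the consumer picks whichever good has higher MU/price: 6/14 = 0.4286 vs 3/0.75 = 4.
y gives more utility per dollar, so spend all income on y: y* = I/p_y, x* = 0.
Numerically: x* = 0, y* = 41.3333.

x* = 0, y* = 41.3333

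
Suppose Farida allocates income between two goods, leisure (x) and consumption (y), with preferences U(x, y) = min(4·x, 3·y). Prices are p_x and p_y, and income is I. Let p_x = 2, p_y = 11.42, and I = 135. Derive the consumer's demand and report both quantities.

Demand: x*(p_x,p_y,I) = 3·I/(3·p_x + 4·p_y), y* = 4·I/(3·p_x + 4·p_y).
Here 3·2 + 4·11.42 = 51.68, giving x* = 7.8367 and y* = 10.4489.

x* = 7.8367, y* = 10.4489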